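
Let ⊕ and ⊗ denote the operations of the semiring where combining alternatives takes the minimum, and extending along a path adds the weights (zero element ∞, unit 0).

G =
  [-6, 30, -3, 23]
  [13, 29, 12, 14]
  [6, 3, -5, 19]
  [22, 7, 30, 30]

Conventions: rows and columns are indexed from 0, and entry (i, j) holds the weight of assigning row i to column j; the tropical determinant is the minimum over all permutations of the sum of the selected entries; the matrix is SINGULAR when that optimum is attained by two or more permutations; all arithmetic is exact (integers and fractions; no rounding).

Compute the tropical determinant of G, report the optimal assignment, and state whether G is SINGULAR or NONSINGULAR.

σ = (0, 1, 2, 3): (-6) + 29 + (-5) + 30 = 48
σ = (0, 1, 3, 2): (-6) + 29 + 19 + 30 = 72
σ = (0, 2, 1, 3): (-6) + 12 + 3 + 30 = 39
σ = (0, 2, 3, 1): (-6) + 12 + 19 + 7 = 32
σ = (0, 3, 1, 2): (-6) + 14 + 3 + 30 = 41
σ = (0, 3, 2, 1): (-6) + 14 + (-5) + 7 = 10
σ = (1, 0, 2, 3): 30 + 13 + (-5) + 30 = 68
σ = (1, 0, 3, 2): 30 + 13 + 19 + 30 = 92
σ = (1, 2, 0, 3): 30 + 12 + 6 + 30 = 78
σ = (1, 2, 3, 0): 30 + 12 + 19 + 22 = 83
σ = (1, 3, 0, 2): 30 + 14 + 6 + 30 = 80
σ = (1, 3, 2, 0): 30 + 14 + (-5) + 22 = 61
σ = (2, 0, 1, 3): (-3) + 13 + 3 + 30 = 43
σ = (2, 0, 3, 1): (-3) + 13 + 19 + 7 = 36
σ = (2, 1, 0, 3): (-3) + 29 + 6 + 30 = 62
σ = (2, 1, 3, 0): (-3) + 29 + 19 + 22 = 67
σ = (2, 3, 0, 1): (-3) + 14 + 6 + 7 = 24
σ = (2, 3, 1, 0): (-3) + 14 + 3 + 22 = 36
σ = (3, 0, 1, 2): 23 + 13 + 3 + 30 = 69
σ = (3, 0, 2, 1): 23 + 13 + (-5) + 7 = 38
σ = (3, 1, 0, 2): 23 + 29 + 6 + 30 = 88
σ = (3, 1, 2, 0): 23 + 29 + (-5) + 22 = 69
σ = (3, 2, 0, 1): 23 + 12 + 6 + 7 = 48
σ = (3, 2, 1, 0): 23 + 12 + 3 + 22 = 60
Optimal value attained by: σ = (0, 3, 2, 1).
Answer: det⊕(G) = 10; verdict: NONSINGULAR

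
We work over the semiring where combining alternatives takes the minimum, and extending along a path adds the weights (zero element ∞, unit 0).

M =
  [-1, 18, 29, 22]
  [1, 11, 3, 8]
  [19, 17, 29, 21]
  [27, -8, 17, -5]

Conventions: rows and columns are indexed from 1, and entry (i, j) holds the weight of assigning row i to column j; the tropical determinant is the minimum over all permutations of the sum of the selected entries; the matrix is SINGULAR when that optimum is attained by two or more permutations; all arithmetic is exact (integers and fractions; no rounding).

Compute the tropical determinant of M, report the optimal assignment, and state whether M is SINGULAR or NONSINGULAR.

σ = (1, 2, 3, 4): (-1) + 11 + 29 + (-5) = 34
σ = (1, 2, 4, 3): (-1) + 11 + 21 + 17 = 48
σ = (1, 3, 2, 4): (-1) + 3 + 17 + (-5) = 14
σ = (1, 3, 4, 2): (-1) + 3 + 21 + (-8) = 15
σ = (1, 4, 2, 3): (-1) + 8 + 17 + 17 = 41
σ = (1, 4, 3, 2): (-1) + 8 + 29 + (-8) = 28
σ = (2, 1, 3, 4): 18 + 1 + 29 + (-5) = 43
σ = (2, 1, 4, 3): 18 + 1 + 21 + 17 = 57
σ = (2, 3, 1, 4): 18 + 3 + 19 + (-5) = 35
σ = (2, 3, 4, 1): 18 + 3 + 21 + 27 = 69
σ = (2, 4, 1, 3): 18 + 8 + 19 + 17 = 62
σ = (2, 4, 3, 1): 18 + 8 + 29 + 27 = 82
σ = (3, 1, 2, 4): 29 + 1 + 17 + (-5) = 42
σ = (3, 1, 4, 2): 29 + 1 + 21 + (-8) = 43
σ = (3, 2, 1, 4): 29 + 11 + 19 + (-5) = 54
σ = (3, 2, 4, 1): 29 + 11 + 21 + 27 = 88
σ = (3, 4, 1, 2): 29 + 8 + 19 + (-8) = 48
σ = (3, 4, 2, 1): 29 + 8 + 17 + 27 = 81
σ = (4, 1, 2, 3): 22 + 1 + 17 + 17 = 57
σ = (4, 1, 3, 2): 22 + 1 + 29 + (-8) = 44
σ = (4, 2, 1, 3): 22 + 11 + 19 + 17 = 69
σ = (4, 2, 3, 1): 22 + 11 + 29 + 27 = 89
σ = (4, 3, 1, 2): 22 + 3 + 19 + (-8) = 36
σ = (4, 3, 2, 1): 22 + 3 + 17 + 27 = 69
Optimal value attained by: σ = (1, 3, 2, 4).
Answer: det⊕(M) = 14; verdict: NONSINGULAR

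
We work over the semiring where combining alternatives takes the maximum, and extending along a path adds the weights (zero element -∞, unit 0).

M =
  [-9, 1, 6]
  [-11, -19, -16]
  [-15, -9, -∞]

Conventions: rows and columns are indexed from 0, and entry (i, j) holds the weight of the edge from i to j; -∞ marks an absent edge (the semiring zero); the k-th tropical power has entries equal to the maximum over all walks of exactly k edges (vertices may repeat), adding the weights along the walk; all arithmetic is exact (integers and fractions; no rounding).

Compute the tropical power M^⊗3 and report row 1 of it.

M^⊗2:
  [-9, -3, -3]
  [-20, -10, -5]
  [-20, -14, -9]
M^⊗3:
  [-14, -8, -3]
  [-20, -14, -14]
  [-24, -18, -14]
Answer: row 1 of M^⊗3 = [-20, -14, -14]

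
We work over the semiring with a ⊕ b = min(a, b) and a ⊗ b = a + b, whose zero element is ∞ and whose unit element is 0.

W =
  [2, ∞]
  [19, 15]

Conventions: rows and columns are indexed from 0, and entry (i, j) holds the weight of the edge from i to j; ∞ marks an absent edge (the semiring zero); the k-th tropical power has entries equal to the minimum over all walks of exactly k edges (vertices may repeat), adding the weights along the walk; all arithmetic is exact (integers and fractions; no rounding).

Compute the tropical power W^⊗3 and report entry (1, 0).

W^⊗2:
  [4, ∞]
  [21, 30]
W^⊗3:
  [6, ∞]
  [23, 45]
Key observation: the optimum is the walk 1->0->0->0, with weight 19 + 2 + 2 = 23.
Optimal value attained by: walk 1->0->0->0.
Answer: (W^⊗3)[1][0] = 23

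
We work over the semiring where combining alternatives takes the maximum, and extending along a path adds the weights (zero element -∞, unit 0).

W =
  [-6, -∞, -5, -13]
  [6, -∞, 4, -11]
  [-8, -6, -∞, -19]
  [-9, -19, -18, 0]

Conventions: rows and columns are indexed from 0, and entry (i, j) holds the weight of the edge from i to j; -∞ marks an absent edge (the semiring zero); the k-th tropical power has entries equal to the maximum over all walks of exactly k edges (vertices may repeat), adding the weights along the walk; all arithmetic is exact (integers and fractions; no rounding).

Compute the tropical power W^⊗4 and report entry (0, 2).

W^⊗2:
  [-12, -11, -11, -13]
  [0, -2, 1, -7]
  [0, -38, -2, -17]
  [-9, -19, -14, 0]
W^⊗3:
  [-5, -17, -7, -13]
  [4, -5, 2, -7]
  [-6, -8, -5, -13]
  [-9, -19, -14, 0]
W^⊗4:
  [-11, -13, -10, -13]
  [1, -4, -1, -7]
  [-2, -11, -4, -13]
  [-9, -19, -14, 0]
Key observation: the optimum is the walk 0->2->1->0->2, with weight (-5) + (-6) + 6 + (-5) = -10.
Optimal value attained by: walk 0->2->1->0->2.
Answer: (W^⊗4)[0][2] = -10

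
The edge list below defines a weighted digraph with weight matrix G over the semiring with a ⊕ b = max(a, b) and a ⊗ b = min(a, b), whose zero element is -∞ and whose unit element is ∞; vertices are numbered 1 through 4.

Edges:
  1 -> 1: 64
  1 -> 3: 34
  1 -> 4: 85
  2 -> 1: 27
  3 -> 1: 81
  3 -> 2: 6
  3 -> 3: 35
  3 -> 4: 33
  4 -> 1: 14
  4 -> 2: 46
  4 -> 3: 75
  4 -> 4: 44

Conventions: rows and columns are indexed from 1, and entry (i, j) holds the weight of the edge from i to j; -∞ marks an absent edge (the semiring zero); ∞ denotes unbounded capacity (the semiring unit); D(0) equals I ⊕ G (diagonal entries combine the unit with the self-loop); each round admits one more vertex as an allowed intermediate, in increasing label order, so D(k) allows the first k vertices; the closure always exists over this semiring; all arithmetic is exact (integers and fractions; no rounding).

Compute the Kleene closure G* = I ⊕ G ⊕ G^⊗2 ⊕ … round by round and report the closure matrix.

D(0):
  [∞, -∞, 34, 85]
  [27, ∞, -∞, -∞]
  [81, 6, ∞, 33]
  [14, 46, 75, ∞]
D(1):
  [∞, -∞, 34, 85]
  [27, ∞, 27, 27]
  [81, 6, ∞, 81]
  [14, 46, 75, ∞]
D(2):
  [∞, -∞, 34, 85]
  [27, ∞, 27, 27]
  [81, 6, ∞, 81]
  [27, 46, 75, ∞]
D(3):
  [∞, 6, 34, 85]
  [27, ∞, 27, 27]
  [81, 6, ∞, 81]
  [75, 46, 75, ∞]
D(4):
  [∞, 46, 75, 85]
  [27, ∞, 27, 27]
  [81, 46, ∞, 81]
  [75, 46, 75, ∞]
Answer: G* = [[∞, 46, 75, 85], [27, ∞, 27, 27], [81, 46, ∞, 81], [75, 46, 75, ∞]]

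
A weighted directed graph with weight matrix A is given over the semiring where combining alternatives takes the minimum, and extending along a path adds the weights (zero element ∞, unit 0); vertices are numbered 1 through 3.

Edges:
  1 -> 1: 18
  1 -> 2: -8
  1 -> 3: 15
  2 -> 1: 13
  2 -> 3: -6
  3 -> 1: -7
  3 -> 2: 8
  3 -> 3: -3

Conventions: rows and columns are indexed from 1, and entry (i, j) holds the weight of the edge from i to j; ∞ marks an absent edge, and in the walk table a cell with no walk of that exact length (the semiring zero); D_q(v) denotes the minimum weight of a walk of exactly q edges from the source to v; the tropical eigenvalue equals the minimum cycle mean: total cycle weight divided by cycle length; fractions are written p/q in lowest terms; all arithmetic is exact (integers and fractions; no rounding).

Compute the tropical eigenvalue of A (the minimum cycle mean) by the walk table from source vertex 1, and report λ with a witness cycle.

q=0: [0, ∞, ∞]
q=1: [18, -8, 15]
q=2: [5, 10, -14]
q=3: [-21, -6, -17]
Optimal cycle mean attained by: cycle 1->2->3->1, total (-8) + (-6) + (-7), length 3.
Answer: λ = -7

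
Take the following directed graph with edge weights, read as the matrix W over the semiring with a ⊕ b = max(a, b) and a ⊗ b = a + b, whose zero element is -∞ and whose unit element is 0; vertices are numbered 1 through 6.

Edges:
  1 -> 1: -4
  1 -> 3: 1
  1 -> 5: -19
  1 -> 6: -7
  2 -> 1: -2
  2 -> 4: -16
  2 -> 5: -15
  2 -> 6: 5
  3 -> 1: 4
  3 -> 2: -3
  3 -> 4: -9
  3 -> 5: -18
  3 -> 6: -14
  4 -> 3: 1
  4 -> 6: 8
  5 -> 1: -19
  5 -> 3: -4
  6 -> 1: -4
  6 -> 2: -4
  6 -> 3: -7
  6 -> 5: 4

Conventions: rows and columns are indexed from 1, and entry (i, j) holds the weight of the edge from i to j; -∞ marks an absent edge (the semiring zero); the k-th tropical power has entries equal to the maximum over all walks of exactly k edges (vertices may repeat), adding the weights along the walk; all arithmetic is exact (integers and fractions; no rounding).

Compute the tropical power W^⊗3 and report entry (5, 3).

W^⊗2:
  [5, -2, -3, -8, -3, -11]
  [1, 1, -1, -∞, 9, -8]
  [0, -18, 5, -19, -10, 2]
  [5, 4, 1, -8, 12, -13]
  [0, -7, -18, -13, -22, -18]
  [-3, -10, 0, -16, -19, 1]
W^⊗3:
  [1, -6, 6, -12, -7, 3]
  [3, -4, 5, -10, -4, 6]
  [9, 2, 1, -4, 6, -7]
  [5, -2, 8, -8, -9, 9]
  [-4, -21, 1, -23, -14, -2]
  [4, -3, -2, -9, 5, -5]
Key observation: the optimum is the walk 5->3->1->3, with weight (-4) + 4 + 1 = 1.
Optimal value attained by: walk 5->3->1->3.
Answer: (W^⊗3)[5][3] = 1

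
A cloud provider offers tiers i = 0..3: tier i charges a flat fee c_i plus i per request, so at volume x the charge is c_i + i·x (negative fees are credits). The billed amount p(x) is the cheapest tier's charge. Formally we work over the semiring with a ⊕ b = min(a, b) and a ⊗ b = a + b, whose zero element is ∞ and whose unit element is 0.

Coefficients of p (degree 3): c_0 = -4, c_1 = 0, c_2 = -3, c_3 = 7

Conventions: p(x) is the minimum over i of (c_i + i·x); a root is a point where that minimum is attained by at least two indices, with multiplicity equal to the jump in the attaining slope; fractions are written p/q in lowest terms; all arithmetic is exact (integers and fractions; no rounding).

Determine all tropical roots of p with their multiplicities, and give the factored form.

hull edge (i=0, c=-4) to (i=2, c=-3): slope 1/2, span 2
hull edge (i=2, c=-3) to (i=3, c=7): slope 10, span 1
Factored form: p(x) = 7 ⊗ (x ⊕ (-10)) ⊗ (x ⊕ (-1/2)) ⊗ (x ⊕ (-1/2))
Answer: roots = -10 (mult 1), -1/2 (mult 2)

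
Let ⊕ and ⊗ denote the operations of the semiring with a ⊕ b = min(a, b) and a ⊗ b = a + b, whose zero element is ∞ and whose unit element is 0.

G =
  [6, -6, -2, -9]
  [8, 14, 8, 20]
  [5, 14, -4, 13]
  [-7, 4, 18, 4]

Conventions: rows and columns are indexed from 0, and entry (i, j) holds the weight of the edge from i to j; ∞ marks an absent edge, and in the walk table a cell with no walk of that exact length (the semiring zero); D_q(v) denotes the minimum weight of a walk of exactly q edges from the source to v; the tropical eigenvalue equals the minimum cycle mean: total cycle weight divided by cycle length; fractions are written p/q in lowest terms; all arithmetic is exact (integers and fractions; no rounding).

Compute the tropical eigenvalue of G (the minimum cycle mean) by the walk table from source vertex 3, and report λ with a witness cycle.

q=0: [∞, ∞, ∞, 0]
q=1: [-7, 4, 18, 4]
q=2: [-3, -13, -9, -16]
q=3: [-23, -12, -13, -12]
q=4: [-19, -29, -25, -32]
Optimal cycle mean attained by: cycle 0->3->0, total (-9) + (-7), length 2.
Answer: λ = -8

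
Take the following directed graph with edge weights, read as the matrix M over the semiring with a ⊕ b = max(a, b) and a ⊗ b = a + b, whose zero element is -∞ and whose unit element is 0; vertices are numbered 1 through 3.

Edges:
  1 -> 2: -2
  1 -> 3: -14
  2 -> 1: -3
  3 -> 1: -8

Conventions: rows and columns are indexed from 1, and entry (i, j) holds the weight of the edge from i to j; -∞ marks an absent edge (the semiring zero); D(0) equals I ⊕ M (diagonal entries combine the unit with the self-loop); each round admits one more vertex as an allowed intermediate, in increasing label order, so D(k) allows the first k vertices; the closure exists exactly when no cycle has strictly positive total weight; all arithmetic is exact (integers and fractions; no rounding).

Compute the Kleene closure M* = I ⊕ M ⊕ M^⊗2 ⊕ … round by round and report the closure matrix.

D(0):
  [0, -2, -14]
  [-3, 0, -∞]
  [-8, -∞, 0]
D(1):
  [0, -2, -14]
  [-3, 0, -17]
  [-8, -10, 0]
D(2):
  [0, -2, -14]
  [-3, 0, -17]
  [-8, -10, 0]
D(3):
  [0, -2, -14]
  [-3, 0, -17]
  [-8, -10, 0]
Answer: M* = [[0, -2, -14], [-3, 0, -17], [-8, -10, 0]]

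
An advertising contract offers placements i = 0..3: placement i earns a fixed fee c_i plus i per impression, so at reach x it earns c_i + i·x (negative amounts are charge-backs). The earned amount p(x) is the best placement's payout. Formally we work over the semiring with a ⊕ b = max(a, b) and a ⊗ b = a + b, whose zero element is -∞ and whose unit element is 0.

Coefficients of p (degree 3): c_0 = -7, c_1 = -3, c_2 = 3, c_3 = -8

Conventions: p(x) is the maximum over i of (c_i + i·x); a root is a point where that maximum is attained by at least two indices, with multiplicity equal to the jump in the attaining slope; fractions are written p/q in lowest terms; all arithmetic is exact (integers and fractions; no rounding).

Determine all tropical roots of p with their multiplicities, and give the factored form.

hull edge (i=0, c=-7) to (i=2, c=3): slope 5, span 2
hull edge (i=2, c=3) to (i=3, c=-8): slope -11, span 1
Factored form: p(x) = -8 ⊗ (x ⊕ (-5)) ⊗ (x ⊕ (-5)) ⊗ (x ⊕ 11)
Answer: roots = -5 (mult 2), 11 (mult 1)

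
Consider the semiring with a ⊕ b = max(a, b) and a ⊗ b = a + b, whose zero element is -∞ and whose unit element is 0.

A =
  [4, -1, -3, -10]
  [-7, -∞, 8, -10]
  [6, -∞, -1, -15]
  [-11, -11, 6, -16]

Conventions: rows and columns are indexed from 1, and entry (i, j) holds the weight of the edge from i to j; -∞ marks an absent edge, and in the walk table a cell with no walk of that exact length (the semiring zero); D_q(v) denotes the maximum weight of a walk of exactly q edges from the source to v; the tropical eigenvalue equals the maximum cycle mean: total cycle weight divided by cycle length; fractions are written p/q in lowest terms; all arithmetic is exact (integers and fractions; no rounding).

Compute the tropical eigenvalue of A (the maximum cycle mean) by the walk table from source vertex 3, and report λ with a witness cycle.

q=0: [-∞, -∞, 0, -∞]
q=1: [6, -∞, -1, -15]
q=2: [10, 5, 3, -4]
q=3: [14, 9, 13, 0]
q=4: [19, 13, 17, 4]
Optimal cycle mean attained by: cycle 1->2->3->1, total (-1) + 8 + 6, length 3.
Answer: λ = 13/3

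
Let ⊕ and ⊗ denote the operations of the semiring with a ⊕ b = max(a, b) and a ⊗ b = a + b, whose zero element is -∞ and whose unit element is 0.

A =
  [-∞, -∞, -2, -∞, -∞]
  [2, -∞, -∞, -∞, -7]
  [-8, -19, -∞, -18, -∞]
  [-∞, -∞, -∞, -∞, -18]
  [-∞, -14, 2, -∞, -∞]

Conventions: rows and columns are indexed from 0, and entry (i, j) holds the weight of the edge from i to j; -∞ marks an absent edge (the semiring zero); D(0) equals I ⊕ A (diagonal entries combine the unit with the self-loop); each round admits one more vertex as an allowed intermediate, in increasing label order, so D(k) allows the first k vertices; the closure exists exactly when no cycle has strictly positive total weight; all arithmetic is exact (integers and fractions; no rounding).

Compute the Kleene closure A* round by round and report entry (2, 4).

D(0):
  [0, -∞, -2, -∞, -∞]
  [2, 0, -∞, -∞, -7]
  [-8, -19, 0, -18, -∞]
  [-∞, -∞, -∞, 0, -18]
  [-∞, -14, 2, -∞, 0]
D(1):
  [0, -∞, -2, -∞, -∞]
  [2, 0, 0, -∞, -7]
  [-8, -19, 0, -18, -∞]
  [-∞, -∞, -∞, 0, -18]
  [-∞, -14, 2, -∞, 0]
D(2):
  [0, -∞, -2, -∞, -∞]
  [2, 0, 0, -∞, -7]
  [-8, -19, 0, -18, -26]
  [-∞, -∞, -∞, 0, -18]
  [-12, -14, 2, -∞, 0]
D(3):
  [0, -21, -2, -20, -28]
  [2, 0, 0, -18, -7]
  [-8, -19, 0, -18, -26]
  [-∞, -∞, -∞, 0, -18]
  [-6, -14, 2, -16, 0]
D(4):
  [0, -21, -2, -20, -28]
  [2, 0, 0, -18, -7]
  [-8, -19, 0, -18, -26]
  [-∞, -∞, -∞, 0, -18]
  [-6, -14, 2, -16, 0]
D(5):
  [0, -21, -2, -20, -28]
  [2, 0, 0, -18, -7]
  [-8, -19, 0, -18, -26]
  [-24, -32, -16, 0, -18]
  [-6, -14, 2, -16, 0]
Answer: A*[2][4] = -26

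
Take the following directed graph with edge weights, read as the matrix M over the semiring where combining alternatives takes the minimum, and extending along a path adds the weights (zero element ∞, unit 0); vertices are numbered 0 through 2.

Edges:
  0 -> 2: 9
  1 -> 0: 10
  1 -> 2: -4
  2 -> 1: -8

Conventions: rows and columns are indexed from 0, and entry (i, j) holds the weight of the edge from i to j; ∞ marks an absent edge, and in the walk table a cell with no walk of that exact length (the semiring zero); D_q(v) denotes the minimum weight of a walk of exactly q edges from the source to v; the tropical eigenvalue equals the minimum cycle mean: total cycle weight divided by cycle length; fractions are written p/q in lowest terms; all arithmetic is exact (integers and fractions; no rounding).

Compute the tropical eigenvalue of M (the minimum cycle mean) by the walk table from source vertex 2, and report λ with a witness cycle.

q=0: [∞, ∞, 0]
q=1: [∞, -8, ∞]
q=2: [2, ∞, -12]
q=3: [∞, -20, 11]
Optimal cycle mean attained by: cycle 1->2->1, total (-4) + (-8), length 2.
Answer: λ = -6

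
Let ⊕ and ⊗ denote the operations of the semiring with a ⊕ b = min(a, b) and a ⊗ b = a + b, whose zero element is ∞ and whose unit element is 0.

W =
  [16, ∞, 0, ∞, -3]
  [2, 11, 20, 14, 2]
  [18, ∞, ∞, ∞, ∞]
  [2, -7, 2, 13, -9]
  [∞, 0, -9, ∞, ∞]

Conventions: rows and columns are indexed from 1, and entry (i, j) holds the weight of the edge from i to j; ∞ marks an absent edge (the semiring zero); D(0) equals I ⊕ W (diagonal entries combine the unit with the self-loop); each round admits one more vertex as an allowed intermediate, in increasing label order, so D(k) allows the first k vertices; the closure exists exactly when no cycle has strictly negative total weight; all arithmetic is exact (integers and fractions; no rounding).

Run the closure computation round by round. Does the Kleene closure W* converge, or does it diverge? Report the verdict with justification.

D(0):
  [0, ∞, 0, ∞, -3]
  [2, 0, 20, 14, 2]
  [18, ∞, 0, ∞, ∞]
  [2, -7, 2, 0, -9]
  [∞, 0, -9, ∞, 0]
D(1):
  [0, ∞, 0, ∞, -3]
  [2, 0, 2, 14, -1]
  [18, ∞, 0, ∞, 15]
  [2, -7, 2, 0, -9]
  [∞, 0, -9, ∞, 0]
Detection: at round 2, diagonal entry (5, 5) turns strictly negative.
Key observation: the cycle 5->2->1->5 has total weight 0 + 2 + (-3), which is strictly negative.
Answer: DIVERGES — negative cycle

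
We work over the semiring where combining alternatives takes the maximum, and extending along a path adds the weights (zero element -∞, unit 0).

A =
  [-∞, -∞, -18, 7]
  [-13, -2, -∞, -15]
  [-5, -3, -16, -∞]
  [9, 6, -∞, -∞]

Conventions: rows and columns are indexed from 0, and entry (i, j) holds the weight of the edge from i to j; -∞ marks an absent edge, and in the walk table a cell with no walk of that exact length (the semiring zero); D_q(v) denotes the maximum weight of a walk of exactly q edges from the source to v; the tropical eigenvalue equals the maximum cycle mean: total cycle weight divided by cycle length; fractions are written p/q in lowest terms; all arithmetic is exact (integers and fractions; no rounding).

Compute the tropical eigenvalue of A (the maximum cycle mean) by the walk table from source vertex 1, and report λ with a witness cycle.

q=0: [-∞, 0, -∞, -∞]
q=1: [-13, -2, -∞, -15]
q=2: [-6, -4, -31, -6]
q=3: [3, 0, -24, 1]
q=4: [10, 7, -15, 10]
Optimal cycle mean attained by: cycle 0->3->0, total 7 + 9, length 2.
Answer: λ = 8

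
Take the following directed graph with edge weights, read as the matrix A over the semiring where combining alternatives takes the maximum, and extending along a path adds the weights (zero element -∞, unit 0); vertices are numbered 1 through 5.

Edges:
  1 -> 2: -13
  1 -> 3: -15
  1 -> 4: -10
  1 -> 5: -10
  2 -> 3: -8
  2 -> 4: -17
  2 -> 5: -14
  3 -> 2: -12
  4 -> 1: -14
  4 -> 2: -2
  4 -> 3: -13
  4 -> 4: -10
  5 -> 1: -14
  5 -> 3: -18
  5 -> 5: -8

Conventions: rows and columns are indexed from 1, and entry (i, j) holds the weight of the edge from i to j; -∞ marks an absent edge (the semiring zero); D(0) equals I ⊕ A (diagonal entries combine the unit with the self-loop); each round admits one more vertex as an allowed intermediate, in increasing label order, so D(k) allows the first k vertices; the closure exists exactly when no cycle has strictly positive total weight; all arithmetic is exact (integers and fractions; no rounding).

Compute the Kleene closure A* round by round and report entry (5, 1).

D(0):
  [0, -13, -15, -10, -10]
  [-∞, 0, -8, -17, -14]
  [-∞, -12, 0, -∞, -∞]
  [-14, -2, -13, 0, -∞]
  [-14, -∞, -18, -∞, 0]
D(1):
  [0, -13, -15, -10, -10]
  [-∞, 0, -8, -17, -14]
  [-∞, -12, 0, -∞, -∞]
  [-14, -2, -13, 0, -24]
  [-14, -27, -18, -24, 0]
D(2):
  [0, -13, -15, -10, -10]
  [-∞, 0, -8, -17, -14]
  [-∞, -12, 0, -29, -26]
  [-14, -2, -10, 0, -16]
  [-14, -27, -18, -24, 0]
D(3):
  [0, -13, -15, -10, -10]
  [-∞, 0, -8, -17, -14]
  [-∞, -12, 0, -29, -26]
  [-14, -2, -10, 0, -16]
  [-14, -27, -18, -24, 0]
D(4):
  [0, -12, -15, -10, -10]
  [-31, 0, -8, -17, -14]
  [-43, -12, 0, -29, -26]
  [-14, -2, -10, 0, -16]
  [-14, -26, -18, -24, 0]
D(5):
  [0, -12, -15, -10, -10]
  [-28, 0, -8, -17, -14]
  [-40, -12, 0, -29, -26]
  [-14, -2, -10, 0, -16]
  [-14, -26, -18, -24, 0]
Answer: A*[5][1] = -14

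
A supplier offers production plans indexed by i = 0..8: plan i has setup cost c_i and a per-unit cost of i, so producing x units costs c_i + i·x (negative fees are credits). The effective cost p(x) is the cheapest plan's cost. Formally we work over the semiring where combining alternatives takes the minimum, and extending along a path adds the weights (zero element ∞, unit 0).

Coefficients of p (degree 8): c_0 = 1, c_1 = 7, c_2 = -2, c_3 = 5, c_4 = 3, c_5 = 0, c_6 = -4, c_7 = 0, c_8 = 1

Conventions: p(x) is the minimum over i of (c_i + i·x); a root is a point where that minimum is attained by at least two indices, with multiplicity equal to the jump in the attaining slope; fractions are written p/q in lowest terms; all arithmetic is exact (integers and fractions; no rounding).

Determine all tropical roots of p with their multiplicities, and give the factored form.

hull edge (i=0, c=1) to (i=2, c=-2): slope -3/2, span 2
hull edge (i=2, c=-2) to (i=6, c=-4): slope -1/2, span 4
hull edge (i=6, c=-4) to (i=8, c=1): slope 5/2, span 2
Factored form: p(x) = 1 ⊗ (x ⊕ (-5/2)) ⊗ (x ⊕ (-5/2)) ⊗ (x ⊕ 1/2) ⊗ (x ⊕ 1/2) ⊗ (x ⊕ 1/2) ⊗ (x ⊕ 1/2) ⊗ (x ⊕ 3/2) ⊗ (x ⊕ 3/2)
Answer: roots = -5/2 (mult 2), 1/2 (mult 4), 3/2 (mult 2)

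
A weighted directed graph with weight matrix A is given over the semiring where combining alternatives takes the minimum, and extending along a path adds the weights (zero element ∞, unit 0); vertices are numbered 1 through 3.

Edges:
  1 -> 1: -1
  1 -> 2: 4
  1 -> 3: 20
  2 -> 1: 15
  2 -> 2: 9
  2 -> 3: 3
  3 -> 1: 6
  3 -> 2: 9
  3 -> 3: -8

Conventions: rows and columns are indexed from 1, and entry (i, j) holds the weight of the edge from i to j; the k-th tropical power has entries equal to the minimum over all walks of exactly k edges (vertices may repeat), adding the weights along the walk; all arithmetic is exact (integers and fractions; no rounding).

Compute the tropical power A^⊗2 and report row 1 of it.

A^⊗2:
  [-2, 3, 7]
  [9, 12, -5]
  [-2, 1, -16]
Answer: row 1 of A^⊗2 = [-2, 3, 7]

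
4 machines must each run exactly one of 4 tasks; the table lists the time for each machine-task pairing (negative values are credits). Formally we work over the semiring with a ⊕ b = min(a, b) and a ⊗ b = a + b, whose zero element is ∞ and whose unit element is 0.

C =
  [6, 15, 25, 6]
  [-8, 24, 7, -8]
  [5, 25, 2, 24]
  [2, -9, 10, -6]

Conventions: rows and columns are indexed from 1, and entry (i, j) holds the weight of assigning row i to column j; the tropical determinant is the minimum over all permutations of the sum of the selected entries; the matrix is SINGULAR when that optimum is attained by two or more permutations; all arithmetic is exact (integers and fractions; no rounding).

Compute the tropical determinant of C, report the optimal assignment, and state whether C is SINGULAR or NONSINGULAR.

σ = (1, 2, 3, 4): 6 + 24 + 2 + (-6) = 26
σ = (1, 2, 4, 3): 6 + 24 + 24 + 10 = 64
σ = (1, 3, 2, 4): 6 + 7 + 25 + (-6) = 32
σ = (1, 3, 4, 2): 6 + 7 + 24 + (-9) = 28
σ = (1, 4, 2, 3): 6 + (-8) + 25 + 10 = 33
σ = (1, 4, 3, 2): 6 + (-8) + 2 + (-9) = -9
σ = (2, 1, 3, 4): 15 + (-8) + 2 + (-6) = 3
σ = (2, 1, 4, 3): 15 + (-8) + 24 + 10 = 41
σ = (2, 3, 1, 4): 15 + 7 + 5 + (-6) = 21
σ = (2, 3, 4, 1): 15 + 7 + 24 + 2 = 48
σ = (2, 4, 1, 3): 15 + (-8) + 5 + 10 = 22
σ = (2, 4, 3, 1): 15 + (-8) + 2 + 2 = 11
σ = (3, 1, 2, 4): 25 + (-8) + 25 + (-6) = 36
σ = (3, 1, 4, 2): 25 + (-8) + 24 + (-9) = 32
σ = (3, 2, 1, 4): 25 + 24 + 5 + (-6) = 48
σ = (3, 2, 4, 1): 25 + 24 + 24 + 2 = 75
σ = (3, 4, 1, 2): 25 + (-8) + 5 + (-9) = 13
σ = (3, 4, 2, 1): 25 + (-8) + 25 + 2 = 44
σ = (4, 1, 2, 3): 6 + (-8) + 25 + 10 = 33
σ = (4, 1, 3, 2): 6 + (-8) + 2 + (-9) = -9
σ = (4, 2, 1, 3): 6 + 24 + 5 + 10 = 45
σ = (4, 2, 3, 1): 6 + 24 + 2 + 2 = 34
σ = (4, 3, 1, 2): 6 + 7 + 5 + (-9) = 9
σ = (4, 3, 2, 1): 6 + 7 + 25 + 2 = 40
Optimal value attained by: σ = (1, 4, 3, 2).
Answer: det⊕(C) = -9; verdict: SINGULAR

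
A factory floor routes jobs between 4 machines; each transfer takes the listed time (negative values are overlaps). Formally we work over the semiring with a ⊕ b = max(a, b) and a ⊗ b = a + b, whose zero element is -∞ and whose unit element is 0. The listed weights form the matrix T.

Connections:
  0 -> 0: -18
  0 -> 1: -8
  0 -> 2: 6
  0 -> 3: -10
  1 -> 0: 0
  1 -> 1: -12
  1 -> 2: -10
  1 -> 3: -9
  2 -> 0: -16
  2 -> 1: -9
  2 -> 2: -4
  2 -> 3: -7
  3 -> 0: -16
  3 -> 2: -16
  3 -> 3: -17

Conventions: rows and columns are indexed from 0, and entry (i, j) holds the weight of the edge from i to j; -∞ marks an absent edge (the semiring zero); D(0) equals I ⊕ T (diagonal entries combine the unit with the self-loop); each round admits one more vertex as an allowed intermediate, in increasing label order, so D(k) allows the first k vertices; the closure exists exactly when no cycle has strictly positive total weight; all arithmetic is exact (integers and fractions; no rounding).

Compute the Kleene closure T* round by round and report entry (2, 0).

D(0):
  [0, -8, 6, -10]
  [0, 0, -10, -9]
  [-16, -9, 0, -7]
  [-16, -∞, -16, 0]
D(1):
  [0, -8, 6, -10]
  [0, 0, 6, -9]
  [-16, -9, 0, -7]
  [-16, -24, -10, 0]
D(2):
  [0, -8, 6, -10]
  [0, 0, 6, -9]
  [-9, -9, 0, -7]
  [-16, -24, -10, 0]
D(3):
  [0, -3, 6, -1]
  [0, 0, 6, -1]
  [-9, -9, 0, -7]
  [-16, -19, -10, 0]
D(4):
  [0, -3, 6, -1]
  [0, 0, 6, -1]
  [-9, -9, 0, -7]
  [-16, -19, -10, 0]
Answer: T*[2][0] = -9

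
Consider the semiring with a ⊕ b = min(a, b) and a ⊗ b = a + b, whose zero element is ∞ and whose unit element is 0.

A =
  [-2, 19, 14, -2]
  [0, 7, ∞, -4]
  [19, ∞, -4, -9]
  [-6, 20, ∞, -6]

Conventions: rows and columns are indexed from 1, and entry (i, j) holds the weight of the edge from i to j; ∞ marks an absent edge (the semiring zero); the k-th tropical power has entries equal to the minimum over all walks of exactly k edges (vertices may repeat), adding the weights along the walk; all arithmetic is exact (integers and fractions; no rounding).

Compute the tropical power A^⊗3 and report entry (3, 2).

A^⊗2:
  [-8, 17, 10, -8]
  [-10, 14, 14, -10]
  [-15, 11, -8, -15]
  [-12, 13, 8, -12]
A^⊗3:
  [-14, 11, 6, -14]
  [-16, 9, 4, -16]
  [-21, 4, -12, -21]
  [-18, 7, 2, -18]
Key observation: the optimum is the walk 3->4->1->2, with weight (-9) + (-6) + 19 = 4.
Optimal value attained by: walk 3->4->1->2.
Answer: (A^⊗3)[3][2] = 4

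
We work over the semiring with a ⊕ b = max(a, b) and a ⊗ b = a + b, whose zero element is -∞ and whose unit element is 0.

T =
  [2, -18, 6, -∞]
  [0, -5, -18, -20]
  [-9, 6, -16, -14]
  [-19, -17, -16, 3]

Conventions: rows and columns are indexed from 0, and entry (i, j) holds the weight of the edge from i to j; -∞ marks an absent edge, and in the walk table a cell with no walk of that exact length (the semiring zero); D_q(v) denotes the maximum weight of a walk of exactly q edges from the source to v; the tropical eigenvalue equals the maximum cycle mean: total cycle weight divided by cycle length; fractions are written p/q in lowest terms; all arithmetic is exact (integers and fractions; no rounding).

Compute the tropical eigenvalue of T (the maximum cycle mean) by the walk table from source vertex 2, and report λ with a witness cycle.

q=0: [-∞, -∞, 0, -∞]
q=1: [-9, 6, -16, -14]
q=2: [6, 1, -3, -11]
q=3: [8, 3, 12, -8]
q=4: [10, 18, 14, -2]
Optimal cycle mean attained by: cycle 0->2->1->0, total 6 + 6 + 0, length 3.
Answer: λ = 4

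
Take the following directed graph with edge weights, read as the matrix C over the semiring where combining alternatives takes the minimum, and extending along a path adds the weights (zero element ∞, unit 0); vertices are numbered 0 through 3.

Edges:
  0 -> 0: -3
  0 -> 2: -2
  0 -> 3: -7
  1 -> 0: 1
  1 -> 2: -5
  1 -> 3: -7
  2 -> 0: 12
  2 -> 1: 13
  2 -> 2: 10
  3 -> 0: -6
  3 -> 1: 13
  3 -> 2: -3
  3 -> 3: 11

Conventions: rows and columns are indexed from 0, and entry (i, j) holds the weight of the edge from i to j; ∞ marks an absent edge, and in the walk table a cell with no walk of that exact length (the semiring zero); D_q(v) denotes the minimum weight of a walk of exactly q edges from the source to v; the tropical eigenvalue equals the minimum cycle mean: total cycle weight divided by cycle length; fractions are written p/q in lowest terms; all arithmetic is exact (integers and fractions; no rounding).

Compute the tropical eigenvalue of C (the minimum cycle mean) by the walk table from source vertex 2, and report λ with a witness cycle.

q=0: [∞, ∞, 0, ∞]
q=1: [12, 13, 10, ∞]
q=2: [9, 23, 8, 5]
q=3: [-1, 18, 2, 2]
q=4: [-4, 15, -3, -8]
Optimal cycle mean attained by: cycle 0->3->0, total (-7) + (-6), length 2.
Answer: λ = -13/2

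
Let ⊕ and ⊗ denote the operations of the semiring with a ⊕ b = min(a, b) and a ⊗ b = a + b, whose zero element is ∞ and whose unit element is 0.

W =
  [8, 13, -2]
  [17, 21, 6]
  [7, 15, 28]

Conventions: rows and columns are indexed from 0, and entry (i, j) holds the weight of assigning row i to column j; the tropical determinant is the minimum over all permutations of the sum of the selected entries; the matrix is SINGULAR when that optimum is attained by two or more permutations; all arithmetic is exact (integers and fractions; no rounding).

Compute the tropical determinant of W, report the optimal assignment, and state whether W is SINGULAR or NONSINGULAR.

σ = (0, 1, 2): 8 + 21 + 28 = 57
σ = (0, 2, 1): 8 + 6 + 15 = 29
σ = (1, 0, 2): 13 + 17 + 28 = 58
σ = (1, 2, 0): 13 + 6 + 7 = 26
σ = (2, 0, 1): (-2) + 17 + 15 = 30
σ = (2, 1, 0): (-2) + 21 + 7 = 26
Optimal value attained by: σ = (1, 2, 0).
Answer: det⊕(W) = 26; verdict: SINGULAR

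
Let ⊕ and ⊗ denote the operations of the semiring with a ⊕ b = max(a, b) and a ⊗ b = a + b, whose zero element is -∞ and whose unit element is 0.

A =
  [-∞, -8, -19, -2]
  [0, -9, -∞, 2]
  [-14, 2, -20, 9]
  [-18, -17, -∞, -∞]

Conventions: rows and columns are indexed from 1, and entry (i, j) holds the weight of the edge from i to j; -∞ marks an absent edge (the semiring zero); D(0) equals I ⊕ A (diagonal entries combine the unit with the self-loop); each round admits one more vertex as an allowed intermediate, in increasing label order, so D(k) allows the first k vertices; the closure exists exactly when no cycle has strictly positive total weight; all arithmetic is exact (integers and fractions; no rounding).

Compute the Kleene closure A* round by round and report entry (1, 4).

D(0):
  [0, -8, -19, -2]
  [0, 0, -∞, 2]
  [-14, 2, 0, 9]
  [-18, -17, -∞, 0]
D(1):
  [0, -8, -19, -2]
  [0, 0, -19, 2]
  [-14, 2, 0, 9]
  [-18, -17, -37, 0]
D(2):
  [0, -8, -19, -2]
  [0, 0, -19, 2]
  [2, 2, 0, 9]
  [-17, -17, -36, 0]
D(3):
  [0, -8, -19, -2]
  [0, 0, -19, 2]
  [2, 2, 0, 9]
  [-17, -17, -36, 0]
D(4):
  [0, -8, -19, -2]
  [0, 0, -19, 2]
  [2, 2, 0, 9]
  [-17, -17, -36, 0]
Answer: A*[1][4] = -2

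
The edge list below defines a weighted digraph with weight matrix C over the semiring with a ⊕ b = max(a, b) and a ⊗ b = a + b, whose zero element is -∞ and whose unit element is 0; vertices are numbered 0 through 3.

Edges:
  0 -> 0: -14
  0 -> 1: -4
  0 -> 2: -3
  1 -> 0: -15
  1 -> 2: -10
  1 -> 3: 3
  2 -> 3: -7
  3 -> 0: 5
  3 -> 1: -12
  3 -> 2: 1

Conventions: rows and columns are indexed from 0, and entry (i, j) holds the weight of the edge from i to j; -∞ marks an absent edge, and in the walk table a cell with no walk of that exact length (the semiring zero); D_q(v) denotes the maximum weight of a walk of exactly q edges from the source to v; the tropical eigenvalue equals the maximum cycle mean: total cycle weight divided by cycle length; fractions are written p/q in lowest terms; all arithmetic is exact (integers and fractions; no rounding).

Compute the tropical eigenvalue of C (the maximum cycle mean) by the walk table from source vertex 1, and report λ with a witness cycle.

q=0: [-∞, 0, -∞, -∞]
q=1: [-15, -∞, -10, 3]
q=2: [8, -9, 4, -17]
q=3: [-6, 4, 5, -3]
q=4: [2, -10, -2, 7]
Optimal cycle mean attained by: cycle 0->1->3->0, total (-4) + 3 + 5, length 3.
Answer: λ = 4/3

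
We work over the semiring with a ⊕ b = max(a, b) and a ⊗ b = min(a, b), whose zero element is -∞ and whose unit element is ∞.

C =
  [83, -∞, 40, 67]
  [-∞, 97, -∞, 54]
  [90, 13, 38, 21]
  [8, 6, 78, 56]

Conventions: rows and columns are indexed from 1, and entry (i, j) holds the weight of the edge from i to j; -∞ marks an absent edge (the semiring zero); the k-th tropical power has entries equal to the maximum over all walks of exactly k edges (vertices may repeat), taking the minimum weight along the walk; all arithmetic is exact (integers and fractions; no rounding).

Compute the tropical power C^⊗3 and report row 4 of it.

C^⊗2:
  [83, 13, 67, 67]
  [8, 97, 54, 54]
  [83, 13, 40, 67]
  [78, 13, 56, 56]
C^⊗3:
  [83, 13, 67, 67]
  [54, 97, 54, 54]
  [83, 13, 67, 67]
  [78, 13, 56, 67]
Answer: row 4 of C^⊗3 = [78, 13, 56, 67]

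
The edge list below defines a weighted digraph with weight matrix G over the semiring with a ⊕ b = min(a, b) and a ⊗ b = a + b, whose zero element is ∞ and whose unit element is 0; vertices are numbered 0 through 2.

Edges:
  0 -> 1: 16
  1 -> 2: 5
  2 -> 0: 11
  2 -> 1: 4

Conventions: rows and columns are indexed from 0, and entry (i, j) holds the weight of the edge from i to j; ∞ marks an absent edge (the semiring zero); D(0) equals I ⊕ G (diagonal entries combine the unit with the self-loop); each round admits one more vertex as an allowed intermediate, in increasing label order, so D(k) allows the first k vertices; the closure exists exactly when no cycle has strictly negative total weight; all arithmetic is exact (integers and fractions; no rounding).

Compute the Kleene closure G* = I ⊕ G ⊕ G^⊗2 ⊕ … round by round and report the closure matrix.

D(0):
  [0, 16, ∞]
  [∞, 0, 5]
  [11, 4, 0]
D(1):
  [0, 16, ∞]
  [∞, 0, 5]
  [11, 4, 0]
D(2):
  [0, 16, 21]
  [∞, 0, 5]
  [11, 4, 0]
D(3):
  [0, 16, 21]
  [16, 0, 5]
  [11, 4, 0]
Answer: G* = [[0, 16, 21], [16, 0, 5], [11, 4, 0]]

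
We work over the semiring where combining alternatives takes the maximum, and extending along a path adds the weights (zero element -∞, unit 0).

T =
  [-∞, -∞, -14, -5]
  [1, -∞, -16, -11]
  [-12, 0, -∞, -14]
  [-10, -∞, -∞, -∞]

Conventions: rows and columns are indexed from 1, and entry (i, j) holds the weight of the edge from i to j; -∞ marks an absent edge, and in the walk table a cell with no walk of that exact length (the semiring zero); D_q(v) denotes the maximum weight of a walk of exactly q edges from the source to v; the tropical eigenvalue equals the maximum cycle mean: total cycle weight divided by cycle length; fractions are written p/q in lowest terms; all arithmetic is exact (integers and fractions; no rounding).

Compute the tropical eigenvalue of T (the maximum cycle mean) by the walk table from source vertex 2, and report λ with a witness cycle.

q=0: [-∞, 0, -∞, -∞]
q=1: [1, -∞, -16, -11]
q=2: [-21, -16, -13, -4]
q=3: [-14, -13, -32, -26]
q=4: [-12, -32, -28, -19]
Optimal cycle mean attained by: cycle 1->3->2->1, total (-14) + 0 + 1, length 3.
Answer: λ = -13/3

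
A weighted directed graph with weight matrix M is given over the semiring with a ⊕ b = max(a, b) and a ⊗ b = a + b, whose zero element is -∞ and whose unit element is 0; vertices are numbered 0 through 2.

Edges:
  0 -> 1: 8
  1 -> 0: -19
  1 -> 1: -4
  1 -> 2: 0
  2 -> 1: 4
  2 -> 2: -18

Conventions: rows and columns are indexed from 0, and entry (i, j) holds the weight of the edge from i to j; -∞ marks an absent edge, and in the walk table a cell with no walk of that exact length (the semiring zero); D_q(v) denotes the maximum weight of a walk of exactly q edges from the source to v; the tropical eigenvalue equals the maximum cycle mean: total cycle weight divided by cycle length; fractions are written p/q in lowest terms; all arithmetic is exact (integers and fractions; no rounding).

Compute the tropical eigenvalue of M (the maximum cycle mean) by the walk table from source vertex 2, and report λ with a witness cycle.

q=0: [-∞, -∞, 0]
q=1: [-∞, 4, -18]
q=2: [-15, 0, 4]
q=3: [-19, 8, 0]
Optimal cycle mean attained by: cycle 1->2->1, total 0 + 4, length 2.
Answer: λ = 2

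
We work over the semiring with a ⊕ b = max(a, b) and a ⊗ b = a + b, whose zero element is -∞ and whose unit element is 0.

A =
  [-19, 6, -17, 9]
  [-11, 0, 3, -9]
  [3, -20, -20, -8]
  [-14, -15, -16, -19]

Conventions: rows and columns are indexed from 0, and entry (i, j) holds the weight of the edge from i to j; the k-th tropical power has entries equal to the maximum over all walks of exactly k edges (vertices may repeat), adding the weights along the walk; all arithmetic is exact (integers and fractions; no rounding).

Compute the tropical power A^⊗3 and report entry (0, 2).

A^⊗2:
  [-5, 6, 9, -3]
  [6, 0, 3, -2]
  [-16, 9, -14, 12]
  [-13, -8, -12, -5]
A^⊗3:
  [12, 6, 9, 4]
  [6, 12, 3, 15]
  [-2, 9, 12, 0]
  [-9, -7, -5, -4]
Key observation: the optimum is the walk 0->1->1->2, with weight 6 + 0 + 3 = 9.
Optimal value attained by: walk 0->1->1->2.
Answer: (A^⊗3)[0][2] = 9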